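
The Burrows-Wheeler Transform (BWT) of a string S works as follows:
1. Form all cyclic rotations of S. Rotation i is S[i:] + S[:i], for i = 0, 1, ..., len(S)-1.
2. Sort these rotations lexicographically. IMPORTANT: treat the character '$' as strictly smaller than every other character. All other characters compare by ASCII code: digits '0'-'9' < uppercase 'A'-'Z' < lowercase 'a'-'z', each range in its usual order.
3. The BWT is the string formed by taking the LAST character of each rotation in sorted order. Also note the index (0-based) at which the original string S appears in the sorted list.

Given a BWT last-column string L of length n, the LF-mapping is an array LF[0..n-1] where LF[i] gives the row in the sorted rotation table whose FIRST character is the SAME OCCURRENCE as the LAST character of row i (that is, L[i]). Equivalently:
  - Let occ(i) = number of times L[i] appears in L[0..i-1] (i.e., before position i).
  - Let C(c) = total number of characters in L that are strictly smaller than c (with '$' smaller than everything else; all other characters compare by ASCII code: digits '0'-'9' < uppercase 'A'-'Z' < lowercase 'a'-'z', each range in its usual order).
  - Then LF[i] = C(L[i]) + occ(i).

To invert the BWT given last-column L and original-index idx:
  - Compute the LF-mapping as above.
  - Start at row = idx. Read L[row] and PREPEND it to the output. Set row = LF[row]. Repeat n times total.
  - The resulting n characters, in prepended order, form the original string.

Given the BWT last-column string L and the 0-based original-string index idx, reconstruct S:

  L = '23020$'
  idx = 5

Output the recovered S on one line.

LF mapping: 3 5 1 4 2 0
Walk LF starting at row 5, prepending L[row]:
  step 1: row=5, L[5]='$', prepend. Next row=LF[5]=0
  step 2: row=0, L[0]='2', prepend. Next row=LF[0]=3
  step 3: row=3, L[3]='2', prepend. Next row=LF[3]=4
  step 4: row=4, L[4]='0', prepend. Next row=LF[4]=2
  step 5: row=2, L[2]='0', prepend. Next row=LF[2]=1
  step 6: row=1, L[1]='3', prepend. Next row=LF[1]=5
Reversed output: 30022$

Answer: 30022$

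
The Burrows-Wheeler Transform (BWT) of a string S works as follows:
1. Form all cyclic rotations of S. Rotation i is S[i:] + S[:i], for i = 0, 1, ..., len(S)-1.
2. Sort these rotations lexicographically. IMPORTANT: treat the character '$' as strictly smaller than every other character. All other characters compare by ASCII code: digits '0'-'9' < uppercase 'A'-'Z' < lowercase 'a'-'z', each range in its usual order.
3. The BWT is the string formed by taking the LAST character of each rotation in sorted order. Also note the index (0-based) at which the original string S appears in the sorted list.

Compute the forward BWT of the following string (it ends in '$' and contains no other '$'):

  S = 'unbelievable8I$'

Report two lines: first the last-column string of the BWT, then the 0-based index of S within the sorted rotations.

Answer: Ie8vnalbilbeu$e
13

Derivation:
All 15 rotations (rotation i = S[i:]+S[:i]):
  rot[0] = unbelievable8I$
  rot[1] = nbelievable8I$u
  rot[2] = believable8I$un
  rot[3] = elievable8I$unb
  rot[4] = lievable8I$unbe
  rot[5] = ievable8I$unbel
  rot[6] = evable8I$unbeli
  rot[7] = vable8I$unbelie
  rot[8] = able8I$unbeliev
  rot[9] = ble8I$unbelieva
  rot[10] = le8I$unbelievab
  rot[11] = e8I$unbelievabl
  rot[12] = 8I$unbelievable
  rot[13] = I$unbelievable8
  rot[14] = $unbelievable8I
Sorted (with $ < everything):
  sorted[0] = $unbelievable8I  (last char: 'I')
  sorted[1] = 8I$unbelievable  (last char: 'e')
  sorted[2] = I$unbelievable8  (last char: '8')
  sorted[3] = able8I$unbeliev  (last char: 'v')
  sorted[4] = believable8I$un  (last char: 'n')
  sorted[5] = ble8I$unbelieva  (last char: 'a')
  sorted[6] = e8I$unbelievabl  (last char: 'l')
  sorted[7] = elievable8I$unb  (last char: 'b')
  sorted[8] = evable8I$unbeli  (last char: 'i')
  sorted[9] = ievable8I$unbel  (last char: 'l')
  sorted[10] = le8I$unbelievab  (last char: 'b')
  sorted[11] = lievable8I$unbe  (last char: 'e')
  sorted[12] = nbelievable8I$u  (last char: 'u')
  sorted[13] = unbelievable8I$  (last char: '$')
  sorted[14] = vable8I$unbelie  (last char: 'e')
Last column: Ie8vnalbilbeu$e
Original string S is at sorted index 13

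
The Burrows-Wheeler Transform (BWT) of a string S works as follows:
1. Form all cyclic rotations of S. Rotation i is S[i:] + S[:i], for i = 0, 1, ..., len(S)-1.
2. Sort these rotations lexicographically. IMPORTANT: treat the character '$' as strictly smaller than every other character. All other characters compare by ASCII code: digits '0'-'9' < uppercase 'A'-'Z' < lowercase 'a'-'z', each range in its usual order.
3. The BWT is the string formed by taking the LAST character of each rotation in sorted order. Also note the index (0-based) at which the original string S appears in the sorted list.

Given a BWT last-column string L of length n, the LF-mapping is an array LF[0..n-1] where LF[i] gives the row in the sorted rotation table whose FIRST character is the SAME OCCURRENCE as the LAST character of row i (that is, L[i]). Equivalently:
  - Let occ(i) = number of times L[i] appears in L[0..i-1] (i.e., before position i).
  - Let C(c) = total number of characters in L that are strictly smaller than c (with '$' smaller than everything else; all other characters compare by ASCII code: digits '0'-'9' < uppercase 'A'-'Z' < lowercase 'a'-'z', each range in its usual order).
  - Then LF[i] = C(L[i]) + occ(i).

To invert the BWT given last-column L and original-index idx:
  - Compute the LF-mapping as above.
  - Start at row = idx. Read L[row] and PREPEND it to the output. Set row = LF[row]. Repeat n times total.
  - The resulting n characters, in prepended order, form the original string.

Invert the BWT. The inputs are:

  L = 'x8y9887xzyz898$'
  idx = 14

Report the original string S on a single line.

Answer: zx9888y878z9yx$

Derivation:
LF mapping: 9 2 11 7 3 4 1 10 13 12 14 5 8 6 0
Walk LF starting at row 14, prepending L[row]:
  step 1: row=14, L[14]='$', prepend. Next row=LF[14]=0
  step 2: row=0, L[0]='x', prepend. Next row=LF[0]=9
  step 3: row=9, L[9]='y', prepend. Next row=LF[9]=12
  step 4: row=12, L[12]='9', prepend. Next row=LF[12]=8
  step 5: row=8, L[8]='z', prepend. Next row=LF[8]=13
  step 6: row=13, L[13]='8', prepend. Next row=LF[13]=6
  step 7: row=6, L[6]='7', prepend. Next row=LF[6]=1
  step 8: row=1, L[1]='8', prepend. Next row=LF[1]=2
  step 9: row=2, L[2]='y', prepend. Next row=LF[2]=11
  step 10: row=11, L[11]='8', prepend. Next row=LF[11]=5
  step 11: row=5, L[5]='8', prepend. Next row=LF[5]=4
  step 12: row=4, L[4]='8', prepend. Next row=LF[4]=3
  step 13: row=3, L[3]='9', prepend. Next row=LF[3]=7
  step 14: row=7, L[7]='x', prepend. Next row=LF[7]=10
  step 15: row=10, L[10]='z', prepend. Next row=LF[10]=14
Reversed output: zx9888y878z9yx$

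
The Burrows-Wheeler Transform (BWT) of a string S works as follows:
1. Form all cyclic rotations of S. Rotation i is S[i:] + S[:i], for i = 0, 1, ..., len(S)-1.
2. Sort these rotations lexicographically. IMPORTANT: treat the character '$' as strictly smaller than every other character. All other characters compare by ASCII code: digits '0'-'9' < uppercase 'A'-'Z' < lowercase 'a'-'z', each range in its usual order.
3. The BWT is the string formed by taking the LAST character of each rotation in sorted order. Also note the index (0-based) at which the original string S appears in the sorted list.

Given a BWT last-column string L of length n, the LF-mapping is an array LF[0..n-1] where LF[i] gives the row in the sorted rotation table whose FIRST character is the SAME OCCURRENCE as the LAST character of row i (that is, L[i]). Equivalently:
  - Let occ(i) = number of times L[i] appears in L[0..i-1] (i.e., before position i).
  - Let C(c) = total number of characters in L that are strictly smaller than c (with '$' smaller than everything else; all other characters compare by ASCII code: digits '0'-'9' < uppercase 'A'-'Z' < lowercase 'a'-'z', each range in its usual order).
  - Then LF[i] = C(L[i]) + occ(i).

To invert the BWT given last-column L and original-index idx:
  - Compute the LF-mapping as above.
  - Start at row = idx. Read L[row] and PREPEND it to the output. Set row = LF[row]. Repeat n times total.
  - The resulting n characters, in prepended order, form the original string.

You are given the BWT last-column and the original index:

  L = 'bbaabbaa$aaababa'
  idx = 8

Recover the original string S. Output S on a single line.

Answer: abaabbbaabaaaab$

Derivation:
LF mapping: 10 11 1 2 12 13 3 4 0 5 6 7 14 8 15 9
Walk LF starting at row 8, prepending L[row]:
  step 1: row=8, L[8]='$', prepend. Next row=LF[8]=0
  step 2: row=0, L[0]='b', prepend. Next row=LF[0]=10
  step 3: row=10, L[10]='a', prepend. Next row=LF[10]=6
  step 4: row=6, L[6]='a', prepend. Next row=LF[6]=3
  step 5: row=3, L[3]='a', prepend. Next row=LF[3]=2
  step 6: row=2, L[2]='a', prepend. Next row=LF[2]=1
  step 7: row=1, L[1]='b', prepend. Next row=LF[1]=11
  step 8: row=11, L[11]='a', prepend. Next row=LF[11]=7
  step 9: row=7, L[7]='a', prepend. Next row=LF[7]=4
  step 10: row=4, L[4]='b', prepend. Next row=LF[4]=12
  step 11: row=12, L[12]='b', prepend. Next row=LF[12]=14
  step 12: row=14, L[14]='b', prepend. Next row=LF[14]=15
  step 13: row=15, L[15]='a', prepend. Next row=LF[15]=9
  step 14: row=9, L[9]='a', prepend. Next row=LF[9]=5
  step 15: row=5, L[5]='b', prepend. Next row=LF[5]=13
  step 16: row=13, L[13]='a', prepend. Next row=LF[13]=8
Reversed output: abaabbbaabaaaab$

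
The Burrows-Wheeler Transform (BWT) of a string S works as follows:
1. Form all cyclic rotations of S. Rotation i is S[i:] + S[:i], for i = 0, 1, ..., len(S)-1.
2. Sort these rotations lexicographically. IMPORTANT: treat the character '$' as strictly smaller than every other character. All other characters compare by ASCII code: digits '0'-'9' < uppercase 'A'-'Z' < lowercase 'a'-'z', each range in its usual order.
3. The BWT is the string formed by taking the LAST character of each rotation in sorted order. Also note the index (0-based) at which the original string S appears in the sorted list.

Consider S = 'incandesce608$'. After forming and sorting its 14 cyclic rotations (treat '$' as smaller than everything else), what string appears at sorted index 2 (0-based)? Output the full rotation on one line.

All 14 rotations (rotation i = S[i:]+S[:i]):
  rot[0] = incandesce608$
  rot[1] = ncandesce608$i
  rot[2] = candesce608$in
  rot[3] = andesce608$inc
  rot[4] = ndesce608$inca
  rot[5] = desce608$incan
  rot[6] = esce608$incand
  rot[7] = sce608$incande
  rot[8] = ce608$incandes
  rot[9] = e608$incandesc
  rot[10] = 608$incandesce
  rot[11] = 08$incandesce6
  rot[12] = 8$incandesce60
  rot[13] = $incandesce608
Sorted (with $ < everything):
  sorted[0] = $incandesce608
  sorted[1] = 08$incandesce6
  sorted[2] = 608$incandesce
  sorted[3] = 8$incandesce60
  sorted[4] = andesce608$inc
  sorted[5] = candesce608$in
  sorted[6] = ce608$incandes
  sorted[7] = desce608$incan
  sorted[8] = e608$incandesc
  sorted[9] = esce608$incand
  sorted[10] = incandesce608$
  sorted[11] = ncandesce608$i
  sorted[12] = ndesce608$inca
  sorted[13] = sce608$incande
sorted[2] = 608$incandesce

Answer: 608$incandesce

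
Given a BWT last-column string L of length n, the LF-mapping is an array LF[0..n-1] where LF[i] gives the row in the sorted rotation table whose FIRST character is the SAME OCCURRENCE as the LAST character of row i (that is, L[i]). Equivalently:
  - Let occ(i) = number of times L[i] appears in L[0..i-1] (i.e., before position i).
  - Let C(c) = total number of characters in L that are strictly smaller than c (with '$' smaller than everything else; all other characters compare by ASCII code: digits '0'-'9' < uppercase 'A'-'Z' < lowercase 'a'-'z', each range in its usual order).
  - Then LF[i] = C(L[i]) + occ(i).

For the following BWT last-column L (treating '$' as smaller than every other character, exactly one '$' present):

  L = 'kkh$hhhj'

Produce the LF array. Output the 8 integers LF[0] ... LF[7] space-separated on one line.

Answer: 6 7 1 0 2 3 4 5

Derivation:
Char counts: '$':1, 'h':4, 'j':1, 'k':2
C (first-col start): C('$')=0, C('h')=1, C('j')=5, C('k')=6
L[0]='k': occ=0, LF[0]=C('k')+0=6+0=6
L[1]='k': occ=1, LF[1]=C('k')+1=6+1=7
L[2]='h': occ=0, LF[2]=C('h')+0=1+0=1
L[3]='$': occ=0, LF[3]=C('$')+0=0+0=0
L[4]='h': occ=1, LF[4]=C('h')+1=1+1=2
L[5]='h': occ=2, LF[5]=C('h')+2=1+2=3
L[6]='h': occ=3, LF[6]=C('h')+3=1+3=4
L[7]='j': occ=0, LF[7]=C('j')+0=5+0=5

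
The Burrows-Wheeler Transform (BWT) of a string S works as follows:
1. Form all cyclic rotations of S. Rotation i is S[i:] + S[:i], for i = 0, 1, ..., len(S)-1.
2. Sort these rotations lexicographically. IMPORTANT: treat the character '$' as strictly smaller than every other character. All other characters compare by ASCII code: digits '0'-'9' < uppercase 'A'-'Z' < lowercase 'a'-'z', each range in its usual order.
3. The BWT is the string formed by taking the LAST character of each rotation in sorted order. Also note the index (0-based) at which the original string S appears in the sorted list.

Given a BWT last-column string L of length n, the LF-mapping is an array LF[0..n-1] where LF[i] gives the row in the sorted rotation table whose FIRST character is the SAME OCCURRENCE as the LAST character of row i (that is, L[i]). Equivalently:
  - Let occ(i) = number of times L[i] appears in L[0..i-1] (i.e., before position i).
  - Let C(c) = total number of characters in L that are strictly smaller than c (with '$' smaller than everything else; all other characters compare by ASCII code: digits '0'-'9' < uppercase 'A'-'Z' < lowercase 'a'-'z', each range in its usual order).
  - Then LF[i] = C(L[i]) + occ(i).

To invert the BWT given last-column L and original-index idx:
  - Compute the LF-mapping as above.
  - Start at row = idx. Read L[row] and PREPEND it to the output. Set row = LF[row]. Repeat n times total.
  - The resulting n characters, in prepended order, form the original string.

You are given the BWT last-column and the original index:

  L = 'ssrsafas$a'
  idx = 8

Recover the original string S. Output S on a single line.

Answer: sassafras$

Derivation:
LF mapping: 6 7 5 8 1 4 2 9 0 3
Walk LF starting at row 8, prepending L[row]:
  step 1: row=8, L[8]='$', prepend. Next row=LF[8]=0
  step 2: row=0, L[0]='s', prepend. Next row=LF[0]=6
  step 3: row=6, L[6]='a', prepend. Next row=LF[6]=2
  step 4: row=2, L[2]='r', prepend. Next row=LF[2]=5
  step 5: row=5, L[5]='f', prepend. Next row=LF[5]=4
  step 6: row=4, L[4]='a', prepend. Next row=LF[4]=1
  step 7: row=1, L[1]='s', prepend. Next row=LF[1]=7
  step 8: row=7, L[7]='s', prepend. Next row=LF[7]=9
  step 9: row=9, L[9]='a', prepend. Next row=LF[9]=3
  step 10: row=3, L[3]='s', prepend. Next row=LF[3]=8
Reversed output: sassafras$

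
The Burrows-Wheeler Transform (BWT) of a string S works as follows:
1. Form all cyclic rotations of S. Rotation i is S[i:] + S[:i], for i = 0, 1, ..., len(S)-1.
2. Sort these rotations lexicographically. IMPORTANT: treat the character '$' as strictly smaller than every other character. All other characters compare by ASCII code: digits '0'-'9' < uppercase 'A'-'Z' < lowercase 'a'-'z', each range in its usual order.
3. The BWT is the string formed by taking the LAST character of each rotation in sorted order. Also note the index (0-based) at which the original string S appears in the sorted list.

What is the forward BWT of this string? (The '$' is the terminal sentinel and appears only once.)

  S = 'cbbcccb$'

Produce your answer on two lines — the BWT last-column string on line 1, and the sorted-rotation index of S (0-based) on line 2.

All 8 rotations (rotation i = S[i:]+S[:i]):
  rot[0] = cbbcccb$
  rot[1] = bbcccb$c
  rot[2] = bcccb$cb
  rot[3] = cccb$cbb
  rot[4] = ccb$cbbc
  rot[5] = cb$cbbcc
  rot[6] = b$cbbccc
  rot[7] = $cbbcccb
Sorted (with $ < everything):
  sorted[0] = $cbbcccb  (last char: 'b')
  sorted[1] = b$cbbccc  (last char: 'c')
  sorted[2] = bbcccb$c  (last char: 'c')
  sorted[3] = bcccb$cb  (last char: 'b')
  sorted[4] = cb$cbbcc  (last char: 'c')
  sorted[5] = cbbcccb$  (last char: '$')
  sorted[6] = ccb$cbbc  (last char: 'c')
  sorted[7] = cccb$cbb  (last char: 'b')
Last column: bccbc$cb
Original string S is at sorted index 5

Answer: bccbc$cb
5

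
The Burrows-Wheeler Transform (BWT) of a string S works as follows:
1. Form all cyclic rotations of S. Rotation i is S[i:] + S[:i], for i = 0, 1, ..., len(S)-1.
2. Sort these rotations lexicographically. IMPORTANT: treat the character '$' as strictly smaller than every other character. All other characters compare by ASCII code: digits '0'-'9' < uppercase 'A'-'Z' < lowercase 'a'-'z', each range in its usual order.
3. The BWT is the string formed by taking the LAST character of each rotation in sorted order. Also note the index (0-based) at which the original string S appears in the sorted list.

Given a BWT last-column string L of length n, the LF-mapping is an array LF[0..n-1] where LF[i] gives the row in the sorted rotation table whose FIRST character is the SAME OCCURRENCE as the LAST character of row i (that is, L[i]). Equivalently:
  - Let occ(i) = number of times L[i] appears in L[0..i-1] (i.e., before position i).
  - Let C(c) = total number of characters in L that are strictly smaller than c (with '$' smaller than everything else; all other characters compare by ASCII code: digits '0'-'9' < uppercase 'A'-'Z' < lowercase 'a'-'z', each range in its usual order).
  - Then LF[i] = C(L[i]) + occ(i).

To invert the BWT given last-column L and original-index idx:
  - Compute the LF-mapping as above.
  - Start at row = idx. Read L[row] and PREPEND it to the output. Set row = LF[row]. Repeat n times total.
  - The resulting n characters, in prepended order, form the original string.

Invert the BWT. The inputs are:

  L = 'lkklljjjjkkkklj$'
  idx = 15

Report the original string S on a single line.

LF mapping: 12 6 7 13 14 1 2 3 4 8 9 10 11 15 5 0
Walk LF starting at row 15, prepending L[row]:
  step 1: row=15, L[15]='$', prepend. Next row=LF[15]=0
  step 2: row=0, L[0]='l', prepend. Next row=LF[0]=12
  step 3: row=12, L[12]='k', prepend. Next row=LF[12]=11
  step 4: row=11, L[11]='k', prepend. Next row=LF[11]=10
  step 5: row=10, L[10]='k', prepend. Next row=LF[10]=9
  step 6: row=9, L[9]='k', prepend. Next row=LF[9]=8
  step 7: row=8, L[8]='j', prepend. Next row=LF[8]=4
  step 8: row=4, L[4]='l', prepend. Next row=LF[4]=14
  step 9: row=14, L[14]='j', prepend. Next row=LF[14]=5
  step 10: row=5, L[5]='j', prepend. Next row=LF[5]=1
  step 11: row=1, L[1]='k', prepend. Next row=LF[1]=6
  step 12: row=6, L[6]='j', prepend. Next row=LF[6]=2
  step 13: row=2, L[2]='k', prepend. Next row=LF[2]=7
  step 14: row=7, L[7]='j', prepend. Next row=LF[7]=3
  step 15: row=3, L[3]='l', prepend. Next row=LF[3]=13
  step 16: row=13, L[13]='l', prepend. Next row=LF[13]=15
Reversed output: lljkjkjjljkkkkl$

Answer: lljkjkjjljkkkkl$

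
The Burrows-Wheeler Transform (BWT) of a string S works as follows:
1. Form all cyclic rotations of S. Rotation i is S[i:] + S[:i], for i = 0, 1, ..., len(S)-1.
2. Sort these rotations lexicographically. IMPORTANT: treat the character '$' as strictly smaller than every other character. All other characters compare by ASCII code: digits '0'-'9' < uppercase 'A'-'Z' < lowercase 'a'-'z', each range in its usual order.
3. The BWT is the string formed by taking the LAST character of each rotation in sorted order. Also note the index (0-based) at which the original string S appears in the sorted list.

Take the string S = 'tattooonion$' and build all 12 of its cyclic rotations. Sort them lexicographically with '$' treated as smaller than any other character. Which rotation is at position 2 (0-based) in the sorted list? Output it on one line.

All 12 rotations (rotation i = S[i:]+S[:i]):
  rot[0] = tattooonion$
  rot[1] = attooonion$t
  rot[2] = ttooonion$ta
  rot[3] = tooonion$tat
  rot[4] = ooonion$tatt
  rot[5] = oonion$tatto
  rot[6] = onion$tattoo
  rot[7] = nion$tattooo
  rot[8] = ion$tattooon
  rot[9] = on$tattoooni
  rot[10] = n$tattooonio
  rot[11] = $tattooonion
Sorted (with $ < everything):
  sorted[0] = $tattooonion
  sorted[1] = attooonion$t
  sorted[2] = ion$tattooon
  sorted[3] = n$tattooonio
  sorted[4] = nion$tattooo
  sorted[5] = on$tattoooni
  sorted[6] = onion$tattoo
  sorted[7] = oonion$tatto
  sorted[8] = ooonion$tatt
  sorted[9] = tattooonion$
  sorted[10] = tooonion$tat
  sorted[11] = ttooonion$ta
sorted[2] = ion$tattooon

Answer: ion$tattooon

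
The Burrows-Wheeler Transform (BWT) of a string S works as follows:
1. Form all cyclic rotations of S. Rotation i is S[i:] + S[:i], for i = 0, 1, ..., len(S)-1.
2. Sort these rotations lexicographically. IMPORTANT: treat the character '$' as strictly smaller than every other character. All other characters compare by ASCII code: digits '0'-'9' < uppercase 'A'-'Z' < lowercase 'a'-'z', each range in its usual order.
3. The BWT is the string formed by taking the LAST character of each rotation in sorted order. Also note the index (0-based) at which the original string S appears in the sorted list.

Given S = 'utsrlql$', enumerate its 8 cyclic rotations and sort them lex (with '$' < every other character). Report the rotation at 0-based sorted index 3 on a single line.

Answer: ql$utsrl

Derivation:
All 8 rotations (rotation i = S[i:]+S[:i]):
  rot[0] = utsrlql$
  rot[1] = tsrlql$u
  rot[2] = srlql$ut
  rot[3] = rlql$uts
  rot[4] = lql$utsr
  rot[5] = ql$utsrl
  rot[6] = l$utsrlq
  rot[7] = $utsrlql
Sorted (with $ < everything):
  sorted[0] = $utsrlql
  sorted[1] = l$utsrlq
  sorted[2] = lql$utsr
  sorted[3] = ql$utsrl
  sorted[4] = rlql$uts
  sorted[5] = srlql$ut
  sorted[6] = tsrlql$u
  sorted[7] = utsrlql$
sorted[3] = ql$utsrl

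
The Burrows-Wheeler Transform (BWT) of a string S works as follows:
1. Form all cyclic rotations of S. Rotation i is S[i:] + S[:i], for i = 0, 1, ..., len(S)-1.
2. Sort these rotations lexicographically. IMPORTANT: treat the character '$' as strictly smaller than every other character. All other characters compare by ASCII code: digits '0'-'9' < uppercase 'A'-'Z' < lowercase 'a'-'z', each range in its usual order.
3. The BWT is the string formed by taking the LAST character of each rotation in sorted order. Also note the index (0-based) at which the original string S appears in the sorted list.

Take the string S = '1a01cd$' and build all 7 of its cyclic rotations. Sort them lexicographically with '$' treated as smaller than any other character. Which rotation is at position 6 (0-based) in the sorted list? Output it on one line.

Answer: d$1a01c

Derivation:
All 7 rotations (rotation i = S[i:]+S[:i]):
  rot[0] = 1a01cd$
  rot[1] = a01cd$1
  rot[2] = 01cd$1a
  rot[3] = 1cd$1a0
  rot[4] = cd$1a01
  rot[5] = d$1a01c
  rot[6] = $1a01cd
Sorted (with $ < everything):
  sorted[0] = $1a01cd
  sorted[1] = 01cd$1a
  sorted[2] = 1a01cd$
  sorted[3] = 1cd$1a0
  sorted[4] = a01cd$1
  sorted[5] = cd$1a01
  sorted[6] = d$1a01c
sorted[6] = d$1a01c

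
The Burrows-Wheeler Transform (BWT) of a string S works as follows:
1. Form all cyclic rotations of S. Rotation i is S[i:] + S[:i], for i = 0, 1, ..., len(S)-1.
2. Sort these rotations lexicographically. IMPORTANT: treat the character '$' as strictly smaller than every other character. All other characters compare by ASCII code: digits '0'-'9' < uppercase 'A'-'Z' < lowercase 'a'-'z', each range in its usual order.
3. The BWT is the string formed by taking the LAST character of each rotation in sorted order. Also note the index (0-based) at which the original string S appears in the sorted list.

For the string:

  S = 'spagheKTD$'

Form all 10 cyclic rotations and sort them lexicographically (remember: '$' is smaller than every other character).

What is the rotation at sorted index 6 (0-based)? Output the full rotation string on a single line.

All 10 rotations (rotation i = S[i:]+S[:i]):
  rot[0] = spagheKTD$
  rot[1] = pagheKTD$s
  rot[2] = agheKTD$sp
  rot[3] = gheKTD$spa
  rot[4] = heKTD$spag
  rot[5] = eKTD$spagh
  rot[6] = KTD$spaghe
  rot[7] = TD$spagheK
  rot[8] = D$spagheKT
  rot[9] = $spagheKTD
Sorted (with $ < everything):
  sorted[0] = $spagheKTD
  sorted[1] = D$spagheKT
  sorted[2] = KTD$spaghe
  sorted[3] = TD$spagheK
  sorted[4] = agheKTD$sp
  sorted[5] = eKTD$spagh
  sorted[6] = gheKTD$spa
  sorted[7] = heKTD$spag
  sorted[8] = pagheKTD$s
  sorted[9] = spagheKTD$
sorted[6] = gheKTD$spa

Answer: gheKTD$spa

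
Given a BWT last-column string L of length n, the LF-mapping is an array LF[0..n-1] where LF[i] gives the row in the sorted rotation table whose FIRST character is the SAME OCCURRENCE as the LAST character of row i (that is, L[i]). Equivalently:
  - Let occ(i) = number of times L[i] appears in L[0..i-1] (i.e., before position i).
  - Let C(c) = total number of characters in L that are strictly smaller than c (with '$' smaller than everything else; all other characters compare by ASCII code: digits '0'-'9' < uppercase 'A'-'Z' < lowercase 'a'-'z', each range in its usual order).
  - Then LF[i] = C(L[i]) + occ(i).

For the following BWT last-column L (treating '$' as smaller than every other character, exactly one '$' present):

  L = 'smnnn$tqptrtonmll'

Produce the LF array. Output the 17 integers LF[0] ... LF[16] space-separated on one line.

Char counts: '$':1, 'l':2, 'm':2, 'n':4, 'o':1, 'p':1, 'q':1, 'r':1, 's':1, 't':3
C (first-col start): C('$')=0, C('l')=1, C('m')=3, C('n')=5, C('o')=9, C('p')=10, C('q')=11, C('r')=12, C('s')=13, C('t')=14
L[0]='s': occ=0, LF[0]=C('s')+0=13+0=13
L[1]='m': occ=0, LF[1]=C('m')+0=3+0=3
L[2]='n': occ=0, LF[2]=C('n')+0=5+0=5
L[3]='n': occ=1, LF[3]=C('n')+1=5+1=6
L[4]='n': occ=2, LF[4]=C('n')+2=5+2=7
L[5]='$': occ=0, LF[5]=C('$')+0=0+0=0
L[6]='t': occ=0, LF[6]=C('t')+0=14+0=14
L[7]='q': occ=0, LF[7]=C('q')+0=11+0=11
L[8]='p': occ=0, LF[8]=C('p')+0=10+0=10
L[9]='t': occ=1, LF[9]=C('t')+1=14+1=15
L[10]='r': occ=0, LF[10]=C('r')+0=12+0=12
L[11]='t': occ=2, LF[11]=C('t')+2=14+2=16
L[12]='o': occ=0, LF[12]=C('o')+0=9+0=9
L[13]='n': occ=3, LF[13]=C('n')+3=5+3=8
L[14]='m': occ=1, LF[14]=C('m')+1=3+1=4
L[15]='l': occ=0, LF[15]=C('l')+0=1+0=1
L[16]='l': occ=1, LF[16]=C('l')+1=1+1=2

Answer: 13 3 5 6 7 0 14 11 10 15 12 16 9 8 4 1 2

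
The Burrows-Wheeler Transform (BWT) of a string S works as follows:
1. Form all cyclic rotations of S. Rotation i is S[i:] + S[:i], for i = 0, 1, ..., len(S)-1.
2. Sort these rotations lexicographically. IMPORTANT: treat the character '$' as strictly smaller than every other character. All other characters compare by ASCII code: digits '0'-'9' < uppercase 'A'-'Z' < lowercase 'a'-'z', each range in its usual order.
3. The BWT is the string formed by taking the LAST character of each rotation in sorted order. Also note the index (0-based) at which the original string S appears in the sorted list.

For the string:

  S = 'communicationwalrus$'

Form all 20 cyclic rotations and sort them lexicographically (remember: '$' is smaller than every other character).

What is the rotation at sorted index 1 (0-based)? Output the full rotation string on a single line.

All 20 rotations (rotation i = S[i:]+S[:i]):
  rot[0] = communicationwalrus$
  rot[1] = ommunicationwalrus$c
  rot[2] = mmunicationwalrus$co
  rot[3] = municationwalrus$com
  rot[4] = unicationwalrus$comm
  rot[5] = nicationwalrus$commu
  rot[6] = icationwalrus$commun
  rot[7] = cationwalrus$communi
  rot[8] = ationwalrus$communic
  rot[9] = tionwalrus$communica
  rot[10] = ionwalrus$communicat
  rot[11] = onwalrus$communicati
  rot[12] = nwalrus$communicatio
  rot[13] = walrus$communication
  rot[14] = alrus$communicationw
  rot[15] = lrus$communicationwa
  rot[16] = rus$communicationwal
  rot[17] = us$communicationwalr
  rot[18] = s$communicationwalru
  rot[19] = $communicationwalrus
Sorted (with $ < everything):
  sorted[0] = $communicationwalrus
  sorted[1] = alrus$communicationw
  sorted[2] = ationwalrus$communic
  sorted[3] = cationwalrus$communi
  sorted[4] = communicationwalrus$
  sorted[5] = icationwalrus$commun
  sorted[6] = ionwalrus$communicat
  sorted[7] = lrus$communicationwa
  sorted[8] = mmunicationwalrus$co
  sorted[9] = municationwalrus$com
  sorted[10] = nicationwalrus$commu
  sorted[11] = nwalrus$communicatio
  sorted[12] = ommunicationwalrus$c
  sorted[13] = onwalrus$communicati
  sorted[14] = rus$communicationwal
  sorted[15] = s$communicationwalru
  sorted[16] = tionwalrus$communica
  sorted[17] = unicationwalrus$comm
  sorted[18] = us$communicationwalr
  sorted[19] = walrus$communication
sorted[1] = alrus$communicationw

Answer: alrus$communicationw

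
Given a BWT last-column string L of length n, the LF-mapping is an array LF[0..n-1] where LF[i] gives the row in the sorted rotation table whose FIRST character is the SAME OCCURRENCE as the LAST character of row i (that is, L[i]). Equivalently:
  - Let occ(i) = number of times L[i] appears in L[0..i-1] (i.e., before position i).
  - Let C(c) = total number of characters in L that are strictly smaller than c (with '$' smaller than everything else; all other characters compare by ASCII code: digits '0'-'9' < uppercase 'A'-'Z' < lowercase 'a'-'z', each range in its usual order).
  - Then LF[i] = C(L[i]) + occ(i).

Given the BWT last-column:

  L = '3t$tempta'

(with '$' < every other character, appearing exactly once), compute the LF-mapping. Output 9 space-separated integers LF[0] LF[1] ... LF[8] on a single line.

Char counts: '$':1, '3':1, 'a':1, 'e':1, 'm':1, 'p':1, 't':3
C (first-col start): C('$')=0, C('3')=1, C('a')=2, C('e')=3, C('m')=4, C('p')=5, C('t')=6
L[0]='3': occ=0, LF[0]=C('3')+0=1+0=1
L[1]='t': occ=0, LF[1]=C('t')+0=6+0=6
L[2]='$': occ=0, LF[2]=C('$')+0=0+0=0
L[3]='t': occ=1, LF[3]=C('t')+1=6+1=7
L[4]='e': occ=0, LF[4]=C('e')+0=3+0=3
L[5]='m': occ=0, LF[5]=C('m')+0=4+0=4
L[6]='p': occ=0, LF[6]=C('p')+0=5+0=5
L[7]='t': occ=2, LF[7]=C('t')+2=6+2=8
L[8]='a': occ=0, LF[8]=C('a')+0=2+0=2

Answer: 1 6 0 7 3 4 5 8 2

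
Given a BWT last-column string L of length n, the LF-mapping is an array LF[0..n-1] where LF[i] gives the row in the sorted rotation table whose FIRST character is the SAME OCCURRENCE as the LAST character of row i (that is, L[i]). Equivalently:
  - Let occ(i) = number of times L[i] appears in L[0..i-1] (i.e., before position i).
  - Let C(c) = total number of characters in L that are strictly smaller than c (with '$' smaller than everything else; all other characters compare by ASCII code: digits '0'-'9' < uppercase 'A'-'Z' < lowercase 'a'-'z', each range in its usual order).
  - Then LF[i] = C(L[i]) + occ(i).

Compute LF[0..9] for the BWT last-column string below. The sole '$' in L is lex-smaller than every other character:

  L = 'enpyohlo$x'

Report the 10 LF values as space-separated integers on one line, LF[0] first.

Answer: 1 4 7 9 5 2 3 6 0 8

Derivation:
Char counts: '$':1, 'e':1, 'h':1, 'l':1, 'n':1, 'o':2, 'p':1, 'x':1, 'y':1
C (first-col start): C('$')=0, C('e')=1, C('h')=2, C('l')=3, C('n')=4, C('o')=5, C('p')=7, C('x')=8, C('y')=9
L[0]='e': occ=0, LF[0]=C('e')+0=1+0=1
L[1]='n': occ=0, LF[1]=C('n')+0=4+0=4
L[2]='p': occ=0, LF[2]=C('p')+0=7+0=7
L[3]='y': occ=0, LF[3]=C('y')+0=9+0=9
L[4]='o': occ=0, LF[4]=C('o')+0=5+0=5
L[5]='h': occ=0, LF[5]=C('h')+0=2+0=2
L[6]='l': occ=0, LF[6]=C('l')+0=3+0=3
L[7]='o': occ=1, LF[7]=C('o')+1=5+1=6
L[8]='$': occ=0, LF[8]=C('$')+0=0+0=0
L[9]='x': occ=0, LF[9]=C('x')+0=8+0=8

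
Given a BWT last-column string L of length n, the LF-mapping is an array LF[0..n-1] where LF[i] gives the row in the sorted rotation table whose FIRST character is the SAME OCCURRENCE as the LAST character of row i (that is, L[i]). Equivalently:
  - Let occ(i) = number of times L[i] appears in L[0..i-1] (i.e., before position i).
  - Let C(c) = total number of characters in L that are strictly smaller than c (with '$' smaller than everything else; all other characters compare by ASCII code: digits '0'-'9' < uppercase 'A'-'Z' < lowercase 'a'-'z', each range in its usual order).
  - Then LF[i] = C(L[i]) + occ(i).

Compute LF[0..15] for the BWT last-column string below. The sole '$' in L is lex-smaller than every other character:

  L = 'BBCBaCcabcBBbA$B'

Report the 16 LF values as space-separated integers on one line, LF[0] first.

Char counts: '$':1, 'A':1, 'B':6, 'C':2, 'a':2, 'b':2, 'c':2
C (first-col start): C('$')=0, C('A')=1, C('B')=2, C('C')=8, C('a')=10, C('b')=12, C('c')=14
L[0]='B': occ=0, LF[0]=C('B')+0=2+0=2
L[1]='B': occ=1, LF[1]=C('B')+1=2+1=3
L[2]='C': occ=0, LF[2]=C('C')+0=8+0=8
L[3]='B': occ=2, LF[3]=C('B')+2=2+2=4
L[4]='a': occ=0, LF[4]=C('a')+0=10+0=10
L[5]='C': occ=1, LF[5]=C('C')+1=8+1=9
L[6]='c': occ=0, LF[6]=C('c')+0=14+0=14
L[7]='a': occ=1, LF[7]=C('a')+1=10+1=11
L[8]='b': occ=0, LF[8]=C('b')+0=12+0=12
L[9]='c': occ=1, LF[9]=C('c')+1=14+1=15
L[10]='B': occ=3, LF[10]=C('B')+3=2+3=5
L[11]='B': occ=4, LF[11]=C('B')+4=2+4=6
L[12]='b': occ=1, LF[12]=C('b')+1=12+1=13
L[13]='A': occ=0, LF[13]=C('A')+0=1+0=1
L[14]='$': occ=0, LF[14]=C('$')+0=0+0=0
L[15]='B': occ=5, LF[15]=C('B')+5=2+5=7

Answer: 2 3 8 4 10 9 14 11 12 15 5 6 13 1 0 7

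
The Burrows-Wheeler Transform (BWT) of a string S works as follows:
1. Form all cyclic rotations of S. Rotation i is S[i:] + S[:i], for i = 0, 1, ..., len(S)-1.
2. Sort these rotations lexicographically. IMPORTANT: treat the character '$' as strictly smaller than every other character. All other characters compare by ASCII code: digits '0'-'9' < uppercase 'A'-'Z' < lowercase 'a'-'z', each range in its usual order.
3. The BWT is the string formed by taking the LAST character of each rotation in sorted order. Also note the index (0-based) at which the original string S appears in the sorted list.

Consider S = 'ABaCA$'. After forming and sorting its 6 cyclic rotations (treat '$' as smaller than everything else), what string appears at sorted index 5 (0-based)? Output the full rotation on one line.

Answer: aCA$AB

Derivation:
All 6 rotations (rotation i = S[i:]+S[:i]):
  rot[0] = ABaCA$
  rot[1] = BaCA$A
  rot[2] = aCA$AB
  rot[3] = CA$ABa
  rot[4] = A$ABaC
  rot[5] = $ABaCA
Sorted (with $ < everything):
  sorted[0] = $ABaCA
  sorted[1] = A$ABaC
  sorted[2] = ABaCA$
  sorted[3] = BaCA$A
  sorted[4] = CA$ABa
  sorted[5] = aCA$AB
sorted[5] = aCA$AB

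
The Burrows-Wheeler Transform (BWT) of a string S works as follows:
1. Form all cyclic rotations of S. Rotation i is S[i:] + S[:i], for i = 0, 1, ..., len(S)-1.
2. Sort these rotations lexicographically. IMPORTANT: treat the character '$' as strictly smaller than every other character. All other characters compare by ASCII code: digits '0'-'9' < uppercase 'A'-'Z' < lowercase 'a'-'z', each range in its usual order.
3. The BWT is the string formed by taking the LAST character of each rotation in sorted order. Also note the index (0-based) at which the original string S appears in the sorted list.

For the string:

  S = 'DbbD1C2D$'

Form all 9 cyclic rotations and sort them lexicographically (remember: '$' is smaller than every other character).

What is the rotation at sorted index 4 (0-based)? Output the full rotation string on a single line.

Answer: D$DbbD1C2

Derivation:
All 9 rotations (rotation i = S[i:]+S[:i]):
  rot[0] = DbbD1C2D$
  rot[1] = bbD1C2D$D
  rot[2] = bD1C2D$Db
  rot[3] = D1C2D$Dbb
  rot[4] = 1C2D$DbbD
  rot[5] = C2D$DbbD1
  rot[6] = 2D$DbbD1C
  rot[7] = D$DbbD1C2
  rot[8] = $DbbD1C2D
Sorted (with $ < everything):
  sorted[0] = $DbbD1C2D
  sorted[1] = 1C2D$DbbD
  sorted[2] = 2D$DbbD1C
  sorted[3] = C2D$DbbD1
  sorted[4] = D$DbbD1C2
  sorted[5] = D1C2D$Dbb
  sorted[6] = DbbD1C2D$
  sorted[7] = bD1C2D$Db
  sorted[8] = bbD1C2D$D
sorted[4] = D$DbbD1C2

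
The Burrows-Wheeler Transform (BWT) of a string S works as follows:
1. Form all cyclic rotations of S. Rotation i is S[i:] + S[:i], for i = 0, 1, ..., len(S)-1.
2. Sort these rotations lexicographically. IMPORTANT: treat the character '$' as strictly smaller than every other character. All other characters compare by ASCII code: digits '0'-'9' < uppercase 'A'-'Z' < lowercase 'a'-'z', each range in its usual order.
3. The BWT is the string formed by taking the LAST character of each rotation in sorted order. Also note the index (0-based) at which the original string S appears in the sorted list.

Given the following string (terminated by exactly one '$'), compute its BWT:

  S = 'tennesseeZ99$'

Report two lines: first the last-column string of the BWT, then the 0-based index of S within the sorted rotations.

Answer: 99Zeestnnese$
12

Derivation:
All 13 rotations (rotation i = S[i:]+S[:i]):
  rot[0] = tennesseeZ99$
  rot[1] = ennesseeZ99$t
  rot[2] = nnesseeZ99$te
  rot[3] = nesseeZ99$ten
  rot[4] = esseeZ99$tenn
  rot[5] = sseeZ99$tenne
  rot[6] = seeZ99$tennes
  rot[7] = eeZ99$tenness
  rot[8] = eZ99$tennesse
  rot[9] = Z99$tennessee
  rot[10] = 99$tennesseeZ
  rot[11] = 9$tennesseeZ9
  rot[12] = $tennesseeZ99
Sorted (with $ < everything):
  sorted[0] = $tennesseeZ99  (last char: '9')
  sorted[1] = 9$tennesseeZ9  (last char: '9')
  sorted[2] = 99$tennesseeZ  (last char: 'Z')
  sorted[3] = Z99$tennessee  (last char: 'e')
  sorted[4] = eZ99$tennesse  (last char: 'e')
  sorted[5] = eeZ99$tenness  (last char: 's')
  sorted[6] = ennesseeZ99$t  (last char: 't')
  sorted[7] = esseeZ99$tenn  (last char: 'n')
  sorted[8] = nesseeZ99$ten  (last char: 'n')
  sorted[9] = nnesseeZ99$te  (last char: 'e')
  sorted[10] = seeZ99$tennes  (last char: 's')
  sorted[11] = sseeZ99$tenne  (last char: 'e')
  sorted[12] = tennesseeZ99$  (last char: '$')
Last column: 99Zeestnnese$
Original string S is at sorted index 12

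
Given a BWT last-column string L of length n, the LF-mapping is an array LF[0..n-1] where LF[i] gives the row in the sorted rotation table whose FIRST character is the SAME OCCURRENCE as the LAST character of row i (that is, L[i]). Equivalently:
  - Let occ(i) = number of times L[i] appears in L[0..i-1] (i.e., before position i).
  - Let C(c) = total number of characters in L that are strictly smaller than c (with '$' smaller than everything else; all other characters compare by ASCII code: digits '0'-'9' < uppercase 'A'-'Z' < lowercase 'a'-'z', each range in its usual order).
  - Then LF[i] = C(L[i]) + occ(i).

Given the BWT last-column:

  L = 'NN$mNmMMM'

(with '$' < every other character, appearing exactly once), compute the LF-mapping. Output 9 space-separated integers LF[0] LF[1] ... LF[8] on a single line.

Char counts: '$':1, 'M':3, 'N':3, 'm':2
C (first-col start): C('$')=0, C('M')=1, C('N')=4, C('m')=7
L[0]='N': occ=0, LF[0]=C('N')+0=4+0=4
L[1]='N': occ=1, LF[1]=C('N')+1=4+1=5
L[2]='$': occ=0, LF[2]=C('$')+0=0+0=0
L[3]='m': occ=0, LF[3]=C('m')+0=7+0=7
L[4]='N': occ=2, LF[4]=C('N')+2=4+2=6
L[5]='m': occ=1, LF[5]=C('m')+1=7+1=8
L[6]='M': occ=0, LF[6]=C('M')+0=1+0=1
L[7]='M': occ=1, LF[7]=C('M')+1=1+1=2
L[8]='M': occ=2, LF[8]=C('M')+2=1+2=3

Answer: 4 5 0 7 6 8 1 2 3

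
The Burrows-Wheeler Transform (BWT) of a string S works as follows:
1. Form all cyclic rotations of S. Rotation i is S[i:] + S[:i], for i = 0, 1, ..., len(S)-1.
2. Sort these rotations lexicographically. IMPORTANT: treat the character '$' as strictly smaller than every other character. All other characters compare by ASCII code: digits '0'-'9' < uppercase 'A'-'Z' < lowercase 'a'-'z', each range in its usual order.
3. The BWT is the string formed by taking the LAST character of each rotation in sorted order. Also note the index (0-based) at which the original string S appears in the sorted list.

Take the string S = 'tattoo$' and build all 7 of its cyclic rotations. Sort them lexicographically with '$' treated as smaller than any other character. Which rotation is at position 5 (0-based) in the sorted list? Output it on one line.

Answer: too$tat

Derivation:
All 7 rotations (rotation i = S[i:]+S[:i]):
  rot[0] = tattoo$
  rot[1] = attoo$t
  rot[2] = ttoo$ta
  rot[3] = too$tat
  rot[4] = oo$tatt
  rot[5] = o$tatto
  rot[6] = $tattoo
Sorted (with $ < everything):
  sorted[0] = $tattoo
  sorted[1] = attoo$t
  sorted[2] = o$tatto
  sorted[3] = oo$tatt
  sorted[4] = tattoo$
  sorted[5] = too$tat
  sorted[6] = ttoo$ta
sorted[5] = too$tat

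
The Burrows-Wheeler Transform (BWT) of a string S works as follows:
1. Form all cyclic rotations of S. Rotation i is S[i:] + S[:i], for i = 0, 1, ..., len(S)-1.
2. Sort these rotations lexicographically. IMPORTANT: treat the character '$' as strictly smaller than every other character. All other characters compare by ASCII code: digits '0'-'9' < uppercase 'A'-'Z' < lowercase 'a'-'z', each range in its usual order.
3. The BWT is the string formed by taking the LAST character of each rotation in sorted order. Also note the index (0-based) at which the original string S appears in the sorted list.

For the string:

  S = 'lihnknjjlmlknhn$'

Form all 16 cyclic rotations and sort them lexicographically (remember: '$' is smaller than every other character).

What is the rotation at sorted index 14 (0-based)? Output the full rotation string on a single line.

All 16 rotations (rotation i = S[i:]+S[:i]):
  rot[0] = lihnknjjlmlknhn$
  rot[1] = ihnknjjlmlknhn$l
  rot[2] = hnknjjlmlknhn$li
  rot[3] = nknjjlmlknhn$lih
  rot[4] = knjjlmlknhn$lihn
  rot[5] = njjlmlknhn$lihnk
  rot[6] = jjlmlknhn$lihnkn
  rot[7] = jlmlknhn$lihnknj
  rot[8] = lmlknhn$lihnknjj
  rot[9] = mlknhn$lihnknjjl
  rot[10] = lknhn$lihnknjjlm
  rot[11] = knhn$lihnknjjlml
  rot[12] = nhn$lihnknjjlmlk
  rot[13] = hn$lihnknjjlmlkn
  rot[14] = n$lihnknjjlmlknh
  rot[15] = $lihnknjjlmlknhn
Sorted (with $ < everything):
  sorted[0] = $lihnknjjlmlknhn
  sorted[1] = hn$lihnknjjlmlkn
  sorted[2] = hnknjjlmlknhn$li
  sorted[3] = ihnknjjlmlknhn$l
  sorted[4] = jjlmlknhn$lihnkn
  sorted[5] = jlmlknhn$lihnknj
  sorted[6] = knhn$lihnknjjlml
  sorted[7] = knjjlmlknhn$lihn
  sorted[8] = lihnknjjlmlknhn$
  sorted[9] = lknhn$lihnknjjlm
  sorted[10] = lmlknhn$lihnknjj
  sorted[11] = mlknhn$lihnknjjl
  sorted[12] = n$lihnknjjlmlknh
  sorted[13] = nhn$lihnknjjlmlk
  sorted[14] = njjlmlknhn$lihnk
  sorted[15] = nknjjlmlknhn$lih
sorted[14] = njjlmlknhn$lihnk

Answer: njjlmlknhn$lihnk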